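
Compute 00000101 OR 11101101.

OR: 1 when either bit is 1
  00000101
| 11101101
----------
  11101101
Decimal: 5 | 237 = 237



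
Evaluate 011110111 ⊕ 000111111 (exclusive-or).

XOR: 1 when bits differ
  011110111
^ 000111111
-----------
  011001000
Decimal: 247 ^ 63 = 200



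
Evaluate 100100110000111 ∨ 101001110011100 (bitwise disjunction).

OR: 1 when either bit is 1
  100100110000111
| 101001110011100
-----------------
  101101110011111
Decimal: 18823 | 21404 = 23455



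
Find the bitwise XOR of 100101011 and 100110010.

XOR: 1 when bits differ
  100101011
^ 100110010
-----------
  000011001
Decimal: 299 ^ 306 = 25



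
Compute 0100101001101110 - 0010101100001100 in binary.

Method 1 - Direct subtraction (column by column from the right: bit − bit − borrow-in; if negative, add 2 and borrow 1 from the next column):
borrow: 0111111000000000
        0100101001101110
-       0010101100001100
------------------------
        0001111101100010

Method 2 - Add two's complement:
Two's complement of 0010101100001100: invert → 1101010011110011, add 1 → 1101010011110100
  0100101001101110
+ 1101010011110100
------------------
 10001111101100010  (end carry out of the top bit = 1)
Discarding the end carry: 0001111101100010
Decimal check:
  0100101001101110 = 16384 + 2048 + 512 + 64 + 32 + 8 + 4 + 2 = 19054
  0010101100001100 = 8192 + 2048 + 512 + 256 + 8 + 4 = 11020
  19054 - 11020 = 8034, and 0001111101100010 = 4096 + 2048 + 1024 + 512 + 256 + 64 + 32 + 2 = 8034 ✓



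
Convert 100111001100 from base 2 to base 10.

Sum of powers of 2 for each 1-bit:
2^2 + 2^3 + 2^6 + 2^7 + 2^8 + 2^11
= 4 + 8 + 64 + 128 + 256 + 2048
= 2508



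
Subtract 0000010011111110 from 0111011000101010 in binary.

Method 1 - Direct subtraction (column by column from the right: bit − bit − borrow-in; if negative, add 2 and borrow 1 from the next column):
borrow: 0000001111111000
        0111011000101010
-       0000010011111110
------------------------
        0111000100101100

Method 2 - Add two's complement:
Two's complement of 0000010011111110: invert → 1111101100000001, add 1 → 1111101100000010
  0111011000101010
+ 1111101100000010
------------------
 10111000100101100  (end carry out of the top bit = 1)
Discarding the end carry: 0111000100101100
Decimal check:
  0111011000101010 = 16384 + 8192 + 4096 + 1024 + 512 + 32 + 8 + 2 = 30250
  0000010011111110 = 1024 + 128 + 64 + 32 + 16 + 8 + 4 + 2 = 1278
  30250 - 1278 = 28972, and 0111000100101100 = 16384 + 8192 + 4096 + 256 + 32 + 8 + 4 = 28972 ✓



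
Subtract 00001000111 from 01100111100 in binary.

Method 1 - Direct subtraction (column by column from the right: bit − bit − borrow-in; if negative, add 2 and borrow 1 from the next column):
borrow: 00110001110
        01100111100
-       00001000111
-------------------
        01011110101

Method 2 - Add two's complement:
Two's complement of 00001000111: invert → 11110111000, add 1 → 11110111001
  01100111100
+ 11110111001
-------------
 101011110101  (end carry out of the top bit = 1)
Discarding the end carry: 01011110101
Decimal check:
  01100111100 = 512 + 256 + 32 + 16 + 8 + 4 = 828
  00001000111 = 64 + 4 + 2 + 1 = 71
  828 - 71 = 757, and 01011110101 = 512 + 128 + 64 + 32 + 16 + 4 + 1 = 757 ✓



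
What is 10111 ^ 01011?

XOR: 1 when bits differ
  10111
^ 01011
-------
  11100
Decimal: 23 ^ 11 = 28



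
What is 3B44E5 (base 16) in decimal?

Expand by place value (powers of 16):
Digit values: B = 11, E = 14
3B44E5 = 3 × 16^5 + 11 × 16^4 + 4 × 16^3 + 4 × 16^2 + 14 × 16^1 + 5 × 16^0
= 3 × 1048576 + 11 × 65536 + 4 × 4096 + 4 × 256 + 14 × 16 + 5 × 1
= 3145728 + 720896 + 16384 + 1024 + 224 + 5
= 3884261



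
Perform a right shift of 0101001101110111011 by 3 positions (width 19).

Original: 0101001101110111011 (decimal 170939)
Shift right by 3 positions
Drop the 3 low bits; fill with zeros on the left
Result: 0000101001101110111 (decimal 21367)
Equivalent: 170939 >> 3 = 170939 ÷ 2^3 = 21367



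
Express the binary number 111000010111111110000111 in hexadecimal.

Group into 4-bit nibbles from right:
  1110 = E
  0001 = 1
  0111 = 7
  1111 = F
  1000 = 8
  0111 = 7
Result: E17F87



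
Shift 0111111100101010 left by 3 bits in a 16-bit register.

Original: 0111111100101010 (decimal 32554)
Shift left by 3 positions
Append 3 zeros on the right and drop the 3 high bits that overflow the 16-bit width
Result: 1111100101010000 (decimal 63824)
Equivalent: 32554 << 3 = 32554 × 2^3 = 260432, truncated to 16 bits = 63824



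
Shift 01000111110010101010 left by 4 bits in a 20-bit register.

Original: 01000111110010101010 (decimal 294058)
Shift left by 4 positions
Append 4 zeros on the right and drop the 4 high bits that overflow the 20-bit width
Result: 01111100101010100000 (decimal 510624)
Equivalent: 294058 << 4 = 294058 × 2^4 = 4704928, truncated to 20 bits = 510624



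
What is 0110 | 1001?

OR: 1 when either bit is 1
  0110
| 1001
------
  1111
Decimal: 6 | 9 = 15



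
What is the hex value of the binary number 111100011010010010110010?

Group into 4-bit nibbles from right:
  1111 = F
  0001 = 1
  1010 = A
  0100 = 4
  1011 = B
  0010 = 2
Result: F1A4B2



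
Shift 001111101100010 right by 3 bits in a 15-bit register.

Original: 001111101100010 (decimal 8034)
Shift right by 3 positions
Drop the 3 low bits; fill with zeros on the left
Result: 000001111101100 (decimal 1004)
Equivalent: 8034 >> 3 = 8034 ÷ 2^3 = 1004



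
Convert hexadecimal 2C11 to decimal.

Expand by place value (powers of 16):
Digit values: C = 12
2C11 = 2 × 16^3 + 12 × 16^2 + 1 × 16^1 + 1 × 16^0
= 2 × 4096 + 12 × 256 + 1 × 16 + 1 × 1
= 8192 + 3072 + 16 + 1
= 11281



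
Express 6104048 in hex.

Using repeated division by 16 (digits 10–15 are A–F):
6104048 ÷ 16 = 381503 remainder 0
381503 ÷ 16 = 23843 remainder 15 (F)
23843 ÷ 16 = 1490 remainder 3
1490 ÷ 16 = 93 remainder 2
93 ÷ 16 = 5 remainder 13 (D)
5 ÷ 16 = 0 remainder 5
Reading remainders bottom to top: 5D23F0



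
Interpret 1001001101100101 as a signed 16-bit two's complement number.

Binary: 1001001101100101
Sign bit: 1 (negative)
Invert: 0110110010011010
Add 1:  0110110010011011
Magnitude: 0110110010011011 = 16384 + 8192 + 2048 + 1024 + 128 + 16 + 8 + 2 + 1 = 27803
Value: -27803



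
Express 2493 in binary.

Using repeated division by 2:
2493 ÷ 2 = 1246 remainder 1
1246 ÷ 2 = 623 remainder 0
623 ÷ 2 = 311 remainder 1
311 ÷ 2 = 155 remainder 1
155 ÷ 2 = 77 remainder 1
77 ÷ 2 = 38 remainder 1
38 ÷ 2 = 19 remainder 0
19 ÷ 2 = 9 remainder 1
9 ÷ 2 = 4 remainder 1
4 ÷ 2 = 2 remainder 0
2 ÷ 2 = 1 remainder 0
1 ÷ 2 = 0 remainder 1
Reading remainders bottom to top: 100110111101



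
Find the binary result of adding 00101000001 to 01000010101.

Add column by column from the right: bit + bit + carry-in; write the sum mod 2, carry 1 when the sum is 2 or 3.
carry:  00000000010
        00101000001
+       01000010101
-------------------
       001101010110
(the carry out of the leftmost column, 0, becomes the leading bit)
Decimal check:
  00101000001 = 256 + 64 + 1 = 321
  01000010101 = 512 + 16 + 4 + 1 = 533
  321 + 533 = 854, and 001101010110 = 512 + 256 + 64 + 16 + 4 + 2 = 854 ✓



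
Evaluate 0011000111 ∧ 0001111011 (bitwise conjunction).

AND: 1 only when both bits are 1
  0011000111
& 0001111011
------------
  0001000011
Decimal: 199 & 123 = 67



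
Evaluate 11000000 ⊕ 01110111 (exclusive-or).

XOR: 1 when bits differ
  11000000
^ 01110111
----------
  10110111
Decimal: 192 ^ 119 = 183



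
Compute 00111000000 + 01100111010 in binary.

Add column by column from the right: bit + bit + carry-in; write the sum mod 2, carry 1 when the sum is 2 or 3.
carry:  11000000000
        00111000000
+       01100111010
-------------------
       010011111010
(the carry out of the leftmost column, 0, becomes the leading bit)
Decimal check:
  00111000000 = 256 + 128 + 64 = 448
  01100111010 = 512 + 256 + 32 + 16 + 8 + 2 = 826
  448 + 826 = 1274, and 010011111010 = 1024 + 128 + 64 + 32 + 16 + 8 + 2 = 1274 ✓



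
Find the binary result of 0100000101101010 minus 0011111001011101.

Method 1 - Direct subtraction (column by column from the right: bit − bit − borrow-in; if negative, add 2 and borrow 1 from the next column):
borrow: 0111110000111010
        0100000101101010
-       0011111001011101
------------------------
        0000001100001101

Method 2 - Add two's complement:
Two's complement of 0011111001011101: invert → 1100000110100010, add 1 → 1100000110100011
  0100000101101010
+ 1100000110100011
------------------
 10000001100001101  (end carry out of the top bit = 1)
Discarding the end carry: 0000001100001101
Decimal check:
  0100000101101010 = 16384 + 256 + 64 + 32 + 8 + 2 = 16746
  0011111001011101 = 8192 + 4096 + 2048 + 1024 + 512 + 64 + 16 + 8 + 4 + 1 = 15965
  16746 - 15965 = 781, and 0000001100001101 = 512 + 256 + 8 + 4 + 1 = 781 ✓



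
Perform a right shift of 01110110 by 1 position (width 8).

Original: 01110110 (decimal 118)
Shift right by 1 position
Drop the 1 low bit; fill with zero on the left
Result: 00111011 (decimal 59)
Equivalent: 118 >> 1 = 118 ÷ 2^1 = 59



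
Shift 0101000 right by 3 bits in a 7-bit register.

Original: 0101000 (decimal 40)
Shift right by 3 positions
Drop the 3 low bits; fill with zeros on the left
Result: 0000101 (decimal 5)
Equivalent: 40 >> 3 = 40 ÷ 2^3 = 5



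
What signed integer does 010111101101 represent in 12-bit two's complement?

Binary: 010111101101
Sign bit: 0 (non-negative)
Read directly as an unsigned value:
010111101101 = 1024 + 256 + 128 + 64 + 32 + 8 + 4 + 1 = 1517
Value: 1517



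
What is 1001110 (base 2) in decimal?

Sum of powers of 2 for each 1-bit:
2^1 + 2^2 + 2^3 + 2^6
= 2 + 4 + 8 + 64
= 78



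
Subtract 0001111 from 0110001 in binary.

Method 1 - Direct subtraction (column by column from the right: bit − bit − borrow-in; if negative, add 2 and borrow 1 from the next column):
borrow: 0011100
        0110001
-       0001111
---------------
        0100010

Method 2 - Add two's complement:
Two's complement of 0001111: invert → 1110000, add 1 → 1110001
  0110001
+ 1110001
---------
 10100010  (end carry out of the top bit = 1)
Discarding the end carry: 0100010
Decimal check:
  0110001 = 32 + 16 + 1 = 49
  0001111 = 8 + 4 + 2 + 1 = 15
  49 - 15 = 34, and 0100010 = 32 + 2 = 34 ✓



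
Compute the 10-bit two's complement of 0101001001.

Original: 0101001001
Step 1 - Invert all bits: 1010110110
Step 2 - Add 1: 1010110111
Verification: 0101001001 + 1010110111 = 10000000000; discarding the end carry (carry out of the top bit) leaves the 10-bit value 0000000000, as required for x + (-x)



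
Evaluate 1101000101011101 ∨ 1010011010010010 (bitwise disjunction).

OR: 1 when either bit is 1
  1101000101011101
| 1010011010010010
------------------
  1111011111011111
Decimal: 53597 | 42642 = 63455



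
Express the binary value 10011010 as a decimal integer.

Sum of powers of 2 for each 1-bit:
2^1 + 2^3 + 2^4 + 2^7
= 2 + 8 + 16 + 128
= 154



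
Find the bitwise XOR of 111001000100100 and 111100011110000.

XOR: 1 when bits differ
  111001000100100
^ 111100011110000
-----------------
  000101011010100
Decimal: 29220 ^ 30960 = 2772



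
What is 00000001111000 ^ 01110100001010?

XOR: 1 when bits differ
  00000001111000
^ 01110100001010
----------------
  01110101110010
Decimal: 120 ^ 7434 = 7538



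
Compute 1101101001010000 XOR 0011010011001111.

XOR: 1 when bits differ
  1101101001010000
^ 0011010011001111
------------------
  1110111010011111
Decimal: 55888 ^ 13519 = 61087



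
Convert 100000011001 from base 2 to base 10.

Sum of powers of 2 for each 1-bit:
2^0 + 2^3 + 2^4 + 2^11
= 1 + 8 + 16 + 2048
= 2073



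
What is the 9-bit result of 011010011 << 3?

Original: 011010011 (decimal 211)
Shift left by 3 positions
Append 3 zeros on the right and drop the 3 high bits that overflow the 9-bit width
Result: 010011000 (decimal 152)
Equivalent: 211 << 3 = 211 × 2^3 = 1688, truncated to 9 bits = 152



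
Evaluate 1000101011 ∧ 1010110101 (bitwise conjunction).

AND: 1 only when both bits are 1
  1000101011
& 1010110101
------------
  1000100001
Decimal: 555 & 693 = 545



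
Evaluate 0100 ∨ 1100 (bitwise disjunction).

OR: 1 when either bit is 1
  0100
| 1100
------
  1100
Decimal: 4 | 12 = 12



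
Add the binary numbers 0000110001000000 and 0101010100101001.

Add column by column from the right: bit + bit + carry-in; write the sum mod 2, carry 1 when the sum is 2 or 3.
carry:  0011100000000000
        0000110001000000
+       0101010100101001
------------------------
       00110000101101001
(the carry out of the leftmost column, 0, becomes the leading bit)
Decimal check:
  0000110001000000 = 2048 + 1024 + 64 = 3136
  0101010100101001 = 16384 + 4096 + 1024 + 256 + 32 + 8 + 1 = 21801
  3136 + 21801 = 24937, and 00110000101101001 = 16384 + 8192 + 256 + 64 + 32 + 8 + 1 = 24937 ✓



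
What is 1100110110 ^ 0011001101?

XOR: 1 when bits differ
  1100110110
^ 0011001101
------------
  1111111011
Decimal: 822 ^ 205 = 1019



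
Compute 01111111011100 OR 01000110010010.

OR: 1 when either bit is 1
  01111111011100
| 01000110010010
----------------
  01111111011110
Decimal: 8156 | 4498 = 8158



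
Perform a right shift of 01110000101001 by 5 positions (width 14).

Original: 01110000101001 (decimal 7209)
Shift right by 5 positions
Drop the 5 low bits; fill with zeros on the left
Result: 00000011100001 (decimal 225)
Equivalent: 7209 >> 5 = 7209 ÷ 2^5 = 225



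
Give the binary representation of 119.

Using repeated division by 2:
119 ÷ 2 = 59 remainder 1
59 ÷ 2 = 29 remainder 1
29 ÷ 2 = 14 remainder 1
14 ÷ 2 = 7 remainder 0
7 ÷ 2 = 3 remainder 1
3 ÷ 2 = 1 remainder 1
1 ÷ 2 = 0 remainder 1
Reading remainders bottom to top: 1110111



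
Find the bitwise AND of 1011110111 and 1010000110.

AND: 1 only when both bits are 1
  1011110111
& 1010000110
------------
  1010000110
Decimal: 759 & 646 = 646



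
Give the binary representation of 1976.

Using repeated division by 2:
1976 ÷ 2 = 988 remainder 0
988 ÷ 2 = 494 remainder 0
494 ÷ 2 = 247 remainder 0
247 ÷ 2 = 123 remainder 1
123 ÷ 2 = 61 remainder 1
61 ÷ 2 = 30 remainder 1
30 ÷ 2 = 15 remainder 0
15 ÷ 2 = 7 remainder 1
7 ÷ 2 = 3 remainder 1
3 ÷ 2 = 1 remainder 1
1 ÷ 2 = 0 remainder 1
Reading remainders bottom to top: 11110111000



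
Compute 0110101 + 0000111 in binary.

Add column by column from the right: bit + bit + carry-in; write the sum mod 2, carry 1 when the sum is 2 or 3.
carry:  0001110
        0110101
+       0000111
---------------
       00111100
(the carry out of the leftmost column, 0, becomes the leading bit)
Decimal check:
  0110101 = 32 + 16 + 4 + 1 = 53
  0000111 = 4 + 2 + 1 = 7
  53 + 7 = 60, and 00111100 = 32 + 16 + 8 + 4 = 60 ✓



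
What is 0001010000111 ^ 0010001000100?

XOR: 1 when bits differ
  0001010000111
^ 0010001000100
---------------
  0011011000011
Decimal: 647 ^ 1092 = 1731



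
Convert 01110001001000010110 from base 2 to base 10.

Sum of powers of 2 for each 1-bit:
2^1 + 2^2 + 2^4 + 2^9 + 2^12 + 2^16 + 2^17 + 2^18
= 2 + 4 + 16 + 512 + 4096 + 65536 + 131072 + 262144
= 463382



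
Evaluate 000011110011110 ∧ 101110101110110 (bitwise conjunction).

AND: 1 only when both bits are 1
  000011110011110
& 101110101110110
-----------------
  000010100010110
Decimal: 1950 & 23926 = 1302



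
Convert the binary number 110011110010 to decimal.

Sum of powers of 2 for each 1-bit:
2^1 + 2^4 + 2^5 + 2^6 + 2^7 + 2^10 + 2^11
= 2 + 16 + 32 + 64 + 128 + 1024 + 2048
= 3314



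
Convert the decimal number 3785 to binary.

Using repeated division by 2:
3785 ÷ 2 = 1892 remainder 1
1892 ÷ 2 = 946 remainder 0
946 ÷ 2 = 473 remainder 0
473 ÷ 2 = 236 remainder 1
236 ÷ 2 = 118 remainder 0
118 ÷ 2 = 59 remainder 0
59 ÷ 2 = 29 remainder 1
29 ÷ 2 = 14 remainder 1
14 ÷ 2 = 7 remainder 0
7 ÷ 2 = 3 remainder 1
3 ÷ 2 = 1 remainder 1
1 ÷ 2 = 0 remainder 1
Reading remainders bottom to top: 111011001001



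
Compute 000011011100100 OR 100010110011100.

OR: 1 when either bit is 1
  000011011100100
| 100010110011100
-----------------
  100011111111100
Decimal: 1764 | 17820 = 18428



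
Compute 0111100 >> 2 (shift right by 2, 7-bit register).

Original: 0111100 (decimal 60)
Shift right by 2 positions
Drop the 2 low bits; fill with zeros on the left
Result: 0001111 (decimal 15)
Equivalent: 60 >> 2 = 60 ÷ 2^2 = 15



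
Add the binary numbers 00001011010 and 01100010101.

Add column by column from the right: bit + bit + carry-in; write the sum mod 2, carry 1 when the sum is 2 or 3.
carry:  00000100000
        00001011010
+       01100010101
-------------------
       001101101111
(the carry out of the leftmost column, 0, becomes the leading bit)
Decimal check:
  00001011010 = 64 + 16 + 8 + 2 = 90
  01100010101 = 512 + 256 + 16 + 4 + 1 = 789
  90 + 789 = 879, and 001101101111 = 512 + 256 + 64 + 32 + 8 + 4 + 2 + 1 = 879 ✓



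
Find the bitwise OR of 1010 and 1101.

OR: 1 when either bit is 1
  1010
| 1101
------
  1111
Decimal: 10 | 13 = 15



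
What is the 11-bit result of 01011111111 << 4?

Original: 01011111111 (decimal 767)
Shift left by 4 positions
Append 4 zeros on the right and drop the 4 high bits that overflow the 11-bit width
Result: 11111110000 (decimal 2032)
Equivalent: 767 << 4 = 767 × 2^4 = 12272, truncated to 11 bits = 2032



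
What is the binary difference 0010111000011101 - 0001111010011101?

Method 1 - Direct subtraction (column by column from the right: bit − bit − borrow-in; if negative, add 2 and borrow 1 from the next column):
borrow: 0011111100000000
        0010111000011101
-       0001111010011101
------------------------
        0000111110000000

Method 2 - Add two's complement:
Two's complement of 0001111010011101: invert → 1110000101100010, add 1 → 1110000101100011
  0010111000011101
+ 1110000101100011
------------------
 10000111110000000  (end carry out of the top bit = 1)
Discarding the end carry: 0000111110000000
Decimal check:
  0010111000011101 = 8192 + 2048 + 1024 + 512 + 16 + 8 + 4 + 1 = 11805
  0001111010011101 = 4096 + 2048 + 1024 + 512 + 128 + 16 + 8 + 4 + 1 = 7837
  11805 - 7837 = 3968, and 0000111110000000 = 2048 + 1024 + 512 + 256 + 128 = 3968 ✓



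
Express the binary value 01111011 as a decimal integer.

Sum of powers of 2 for each 1-bit:
2^0 + 2^1 + 2^3 + 2^4 + 2^5 + 2^6
= 1 + 2 + 8 + 16 + 32 + 64
= 123



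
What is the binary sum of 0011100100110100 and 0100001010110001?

Add column by column from the right: bit + bit + carry-in; write the sum mod 2, carry 1 when the sum is 2 or 3.
carry:  0000000001100000
        0011100100110100
+       0100001010110001
------------------------
       00111101111100101
(the carry out of the leftmost column, 0, becomes the leading bit)
Decimal check:
  0011100100110100 = 8192 + 4096 + 2048 + 256 + 32 + 16 + 4 = 14644
  0100001010110001 = 16384 + 512 + 128 + 32 + 16 + 1 = 17073
  14644 + 17073 = 31717, and 00111101111100101 = 16384 + 8192 + 4096 + 2048 + 512 + 256 + 128 + 64 + 32 + 4 + 1 = 31717 ✓



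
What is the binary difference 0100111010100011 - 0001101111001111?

Method 1 - Direct subtraction (column by column from the right: bit − bit − borrow-in; if negative, add 2 and borrow 1 from the next column):
borrow: 0110011110111000
        0100111010100011
-       0001101111001111
------------------------
        0011001011010100

Method 2 - Add two's complement:
Two's complement of 0001101111001111: invert → 1110010000110000, add 1 → 1110010000110001
  0100111010100011
+ 1110010000110001
------------------
 10011001011010100  (end carry out of the top bit = 1)
Discarding the end carry: 0011001011010100
Decimal check:
  0100111010100011 = 16384 + 2048 + 1024 + 512 + 128 + 32 + 2 + 1 = 20131
  0001101111001111 = 4096 + 2048 + 512 + 256 + 128 + 64 + 8 + 4 + 2 + 1 = 7119
  20131 - 7119 = 13012, and 0011001011010100 = 8192 + 4096 + 512 + 128 + 64 + 16 + 4 = 13012 ✓



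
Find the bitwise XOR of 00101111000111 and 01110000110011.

XOR: 1 when bits differ
  00101111000111
^ 01110000110011
----------------
  01011111110100
Decimal: 3015 ^ 7219 = 6132



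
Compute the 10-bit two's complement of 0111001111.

Original: 0111001111
Step 1 - Invert all bits: 1000110000
Step 2 - Add 1: 1000110001
Verification: 0111001111 + 1000110001 = 10000000000; discarding the end carry (carry out of the top bit) leaves the 10-bit value 0000000000, as required for x + (-x)



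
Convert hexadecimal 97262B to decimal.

Expand by place value (powers of 16):
Digit values: B = 11
97262B = 9 × 16^5 + 7 × 16^4 + 2 × 16^3 + 6 × 16^2 + 2 × 16^1 + 11 × 16^0
= 9 × 1048576 + 7 × 65536 + 2 × 4096 + 6 × 256 + 2 × 16 + 11 × 1
= 9437184 + 458752 + 8192 + 1536 + 32 + 11
= 9905707



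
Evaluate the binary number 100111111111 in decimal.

Sum of powers of 2 for each 1-bit:
2^0 + 2^1 + 2^2 + 2^3 + 2^4 + 2^5 + 2^6 + 2^7 + 2^8 + 2^11
= 1 + 2 + 4 + 8 + 16 + 32 + 64 + 128 + 256 + 2048
= 2559



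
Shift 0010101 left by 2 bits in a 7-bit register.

Original: 0010101 (decimal 21)
Shift left by 2 positions
Append 2 zeros on the right
Result: 1010100 (decimal 84)
Equivalent: 21 << 2 = 21 × 2^2 = 84



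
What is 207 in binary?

Using repeated division by 2:
207 ÷ 2 = 103 remainder 1
103 ÷ 2 = 51 remainder 1
51 ÷ 2 = 25 remainder 1
25 ÷ 2 = 12 remainder 1
12 ÷ 2 = 6 remainder 0
6 ÷ 2 = 3 remainder 0
3 ÷ 2 = 1 remainder 1
1 ÷ 2 = 0 remainder 1
Reading remainders bottom to top: 11001111



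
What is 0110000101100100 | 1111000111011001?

OR: 1 when either bit is 1
  0110000101100100
| 1111000111011001
------------------
  1111000111111101
Decimal: 24932 | 61913 = 61949



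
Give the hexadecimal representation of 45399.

Using repeated division by 16 (digits 10–15 are A–F):
45399 ÷ 16 = 2837 remainder 7
2837 ÷ 16 = 177 remainder 5
177 ÷ 16 = 11 remainder 1
11 ÷ 16 = 0 remainder 11 (B)
Reading remainders bottom to top: B157



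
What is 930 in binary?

Using repeated division by 2:
930 ÷ 2 = 465 remainder 0
465 ÷ 2 = 232 remainder 1
232 ÷ 2 = 116 remainder 0
116 ÷ 2 = 58 remainder 0
58 ÷ 2 = 29 remainder 0
29 ÷ 2 = 14 remainder 1
14 ÷ 2 = 7 remainder 0
7 ÷ 2 = 3 remainder 1
3 ÷ 2 = 1 remainder 1
1 ÷ 2 = 0 remainder 1
Reading remainders bottom to top: 1110100010



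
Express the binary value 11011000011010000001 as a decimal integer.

Sum of powers of 2 for each 1-bit:
2^0 + 2^7 + 2^9 + 2^10 + 2^15 + 2^16 + 2^18 + 2^19
= 1 + 128 + 512 + 1024 + 32768 + 65536 + 262144 + 524288
= 886401



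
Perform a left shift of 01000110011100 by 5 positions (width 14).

Original: 01000110011100 (decimal 4508)
Shift left by 5 positions
Append 5 zeros on the right and drop the 5 high bits that overflow the 14-bit width
Result: 11001110000000 (decimal 13184)
Equivalent: 4508 << 5 = 4508 × 2^5 = 144256, truncated to 14 bits = 13184



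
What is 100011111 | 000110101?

OR: 1 when either bit is 1
  100011111
| 000110101
-----------
  100111111
Decimal: 287 | 53 = 319



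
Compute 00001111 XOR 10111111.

XOR: 1 when bits differ
  00001111
^ 10111111
----------
  10110000
Decimal: 15 ^ 191 = 176



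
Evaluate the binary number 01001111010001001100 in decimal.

Sum of powers of 2 for each 1-bit:
2^2 + 2^3 + 2^6 + 2^10 + 2^12 + 2^13 + 2^14 + 2^15 + 2^18
= 4 + 8 + 64 + 1024 + 4096 + 8192 + 16384 + 32768 + 262144
= 324684



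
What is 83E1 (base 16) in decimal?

Expand by place value (powers of 16):
Digit values: E = 14
83E1 = 8 × 16^3 + 3 × 16^2 + 14 × 16^1 + 1 × 16^0
= 8 × 4096 + 3 × 256 + 14 × 16 + 1 × 1
= 32768 + 768 + 224 + 1
= 33761



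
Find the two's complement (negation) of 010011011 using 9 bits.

Original: 010011011
Step 1 - Invert all bits: 101100100
Step 2 - Add 1: 101100101
Verification: 010011011 + 101100101 = 1000000000; discarding the end carry (carry out of the top bit) leaves the 9-bit value 000000000, as required for x + (-x)



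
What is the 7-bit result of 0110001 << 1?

Original: 0110001 (decimal 49)
Shift left by 1 position
Append 1 zero on the right
Result: 1100010 (decimal 98)
Equivalent: 49 << 1 = 49 × 2^1 = 98



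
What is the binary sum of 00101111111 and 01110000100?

Add column by column from the right: bit + bit + carry-in; write the sum mod 2, carry 1 when the sum is 2 or 3.
carry:  11111111000
        00101111111
+       01110000100
-------------------
       010100000011
(the carry out of the leftmost column, 0, becomes the leading bit)
Decimal check:
  00101111111 = 256 + 64 + 32 + 16 + 8 + 4 + 2 + 1 = 383
  01110000100 = 512 + 256 + 128 + 4 = 900
  383 + 900 = 1283, and 010100000011 = 1024 + 256 + 2 + 1 = 1283 ✓



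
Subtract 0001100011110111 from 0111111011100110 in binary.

Method 1 - Direct subtraction (column by column from the right: bit − bit − borrow-in; if negative, add 2 and borrow 1 from the next column):
borrow: 0000001111111110
        0111111011100110
-       0001100011110111
------------------------
        0110010111101111

Method 2 - Add two's complement:
Two's complement of 0001100011110111: invert → 1110011100001000, add 1 → 1110011100001001
  0111111011100110
+ 1110011100001001
------------------
 10110010111101111  (end carry out of the top bit = 1)
Discarding the end carry: 0110010111101111
Decimal check:
  0111111011100110 = 16384 + 8192 + 4096 + 2048 + 1024 + 512 + 128 + 64 + 32 + 4 + 2 = 32486
  0001100011110111 = 4096 + 2048 + 128 + 64 + 32 + 16 + 4 + 2 + 1 = 6391
  32486 - 6391 = 26095, and 0110010111101111 = 16384 + 8192 + 1024 + 256 + 128 + 64 + 32 + 8 + 4 + 2 + 1 = 26095 ✓



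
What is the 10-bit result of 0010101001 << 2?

Original: 0010101001 (decimal 169)
Shift left by 2 positions
Append 2 zeros on the right
Result: 1010100100 (decimal 676)
Equivalent: 169 << 2 = 169 × 2^2 = 676



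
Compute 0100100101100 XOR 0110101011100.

XOR: 1 when bits differ
  0100100101100
^ 0110101011100
---------------
  0010001110000
Decimal: 2348 ^ 3420 = 1136



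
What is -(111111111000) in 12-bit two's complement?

Original (sign bit 1, negative): 111111111000
Step 1 - Invert all bits: 000000000111
Step 2 - Add 1: 000000001000
Verification: 111111111000 + 000000001000 = 1000000000000; discarding the end carry (carry out of the top bit) leaves the 12-bit value 000000000000, as required for x + (-x)



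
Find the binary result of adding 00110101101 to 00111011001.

Add column by column from the right: bit + bit + carry-in; write the sum mod 2, carry 1 when the sum is 2 or 3.
carry:  01111110010
        00110101101
+       00111011001
-------------------
       001110000110
(the carry out of the leftmost column, 0, becomes the leading bit)
Decimal check:
  00110101101 = 256 + 128 + 32 + 8 + 4 + 1 = 429
  00111011001 = 256 + 128 + 64 + 16 + 8 + 1 = 473
  429 + 473 = 902, and 001110000110 = 512 + 256 + 128 + 4 + 2 = 902 ✓



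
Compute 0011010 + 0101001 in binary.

Add column by column from the right: bit + bit + carry-in; write the sum mod 2, carry 1 when the sum is 2 or 3.
carry:  1110000
        0011010
+       0101001
---------------
       01000011
(the carry out of the leftmost column, 0, becomes the leading bit)
Decimal check:
  0011010 = 16 + 8 + 2 = 26
  0101001 = 32 + 8 + 1 = 41
  26 + 41 = 67, and 01000011 = 64 + 2 + 1 = 67 ✓



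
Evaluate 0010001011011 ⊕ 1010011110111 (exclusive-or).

XOR: 1 when bits differ
  0010001011011
^ 1010011110111
---------------
  1000010101100
Decimal: 1115 ^ 5367 = 4268



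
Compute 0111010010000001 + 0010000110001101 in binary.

Add column by column from the right: bit + bit + carry-in; write the sum mod 2, carry 1 when the sum is 2 or 3.
carry:  1100001100000010
        0111010010000001
+       0010000110001101
------------------------
       01001011000001110
(the carry out of the leftmost column, 0, becomes the leading bit)
Decimal check:
  0111010010000001 = 16384 + 8192 + 4096 + 1024 + 128 + 1 = 29825
  0010000110001101 = 8192 + 256 + 128 + 8 + 4 + 1 = 8589
  29825 + 8589 = 38414, and 01001011000001110 = 32768 + 4096 + 1024 + 512 + 8 + 4 + 2 = 38414 ✓



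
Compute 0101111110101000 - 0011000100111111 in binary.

Method 1 - Direct subtraction (column by column from the right: bit − bit − borrow-in; if negative, add 2 and borrow 1 from the next column):
borrow: 0100000011111110
        0101111110101000
-       0011000100111111
------------------------
        0010111001101001

Method 2 - Add two's complement:
Two's complement of 0011000100111111: invert → 1100111011000000, add 1 → 1100111011000001
  0101111110101000
+ 1100111011000001
------------------
 10010111001101001  (end carry out of the top bit = 1)
Discarding the end carry: 0010111001101001
Decimal check:
  0101111110101000 = 16384 + 4096 + 2048 + 1024 + 512 + 256 + 128 + 32 + 8 = 24488
  0011000100111111 = 8192 + 4096 + 256 + 32 + 16 + 8 + 4 + 2 + 1 = 12607
  24488 - 12607 = 11881, and 0010111001101001 = 8192 + 2048 + 1024 + 512 + 64 + 32 + 8 + 1 = 11881 ✓



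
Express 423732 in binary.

Using repeated division by 2:
423732 ÷ 2 = 211866 remainder 0
211866 ÷ 2 = 105933 remainder 0
105933 ÷ 2 = 52966 remainder 1
52966 ÷ 2 = 26483 remainder 0
26483 ÷ 2 = 13241 remainder 1
13241 ÷ 2 = 6620 remainder 1
6620 ÷ 2 = 3310 remainder 0
3310 ÷ 2 = 1655 remainder 0
1655 ÷ 2 = 827 remainder 1
827 ÷ 2 = 413 remainder 1
413 ÷ 2 = 206 remainder 1
206 ÷ 2 = 103 remainder 0
103 ÷ 2 = 51 remainder 1
51 ÷ 2 = 25 remainder 1
25 ÷ 2 = 12 remainder 1
12 ÷ 2 = 6 remainder 0
6 ÷ 2 = 3 remainder 0
3 ÷ 2 = 1 remainder 1
1 ÷ 2 = 0 remainder 1
Reading remainders bottom to top: 1100111011100110100



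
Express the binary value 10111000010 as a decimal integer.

Sum of powers of 2 for each 1-bit:
2^1 + 2^6 + 2^7 + 2^8 + 2^10
= 2 + 64 + 128 + 256 + 1024
= 1474



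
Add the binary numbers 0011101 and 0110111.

Add column by column from the right: bit + bit + carry-in; write the sum mod 2, carry 1 when the sum is 2 or 3.
carry:  1111110
        0011101
+       0110111
---------------
       01010100
(the carry out of the leftmost column, 0, becomes the leading bit)
Decimal check:
  0011101 = 16 + 8 + 4 + 1 = 29
  0110111 = 32 + 16 + 4 + 2 + 1 = 55
  29 + 55 = 84, and 01010100 = 64 + 16 + 4 = 84 ✓



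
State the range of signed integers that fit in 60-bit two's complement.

For 60-bit two's complement:
Minimum: -2^59 = -576460752303423488
Maximum: 2^59 - 1 = 576460752303423487



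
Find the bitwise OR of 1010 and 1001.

OR: 1 when either bit is 1
  1010
| 1001
------
  1011
Decimal: 10 | 9 = 11



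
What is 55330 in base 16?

Using repeated division by 16 (digits 10–15 are A–F):
55330 ÷ 16 = 3458 remainder 2
3458 ÷ 16 = 216 remainder 2
216 ÷ 16 = 13 remainder 8
13 ÷ 16 = 0 remainder 13 (D)
Reading remainders bottom to top: D822



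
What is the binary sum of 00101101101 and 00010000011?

Add column by column from the right: bit + bit + carry-in; write the sum mod 2, carry 1 when the sum is 2 or 3.
carry:  00000011110
        00101101101
+       00010000011
-------------------
       000111110000
(the carry out of the leftmost column, 0, becomes the leading bit)
Decimal check:
  00101101101 = 256 + 64 + 32 + 8 + 4 + 1 = 365
  00010000011 = 128 + 2 + 1 = 131
  365 + 131 = 496, and 000111110000 = 256 + 128 + 64 + 32 + 16 = 496 ✓



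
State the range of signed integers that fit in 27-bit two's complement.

For 27-bit two's complement:
Minimum: -2^26 = -67108864
Maximum: 2^26 - 1 = 67108863



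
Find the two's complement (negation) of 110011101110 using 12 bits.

Original (sign bit 1, negative): 110011101110
Step 1 - Invert all bits: 001100010001
Step 2 - Add 1: 001100010010
Verification: 110011101110 + 001100010010 = 1000000000000; discarding the end carry (carry out of the top bit) leaves the 12-bit value 000000000000, as required for x + (-x)



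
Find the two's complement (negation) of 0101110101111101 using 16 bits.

Original: 0101110101111101
Step 1 - Invert all bits: 1010001010000010
Step 2 - Add 1: 1010001010000011
Verification: 0101110101111101 + 1010001010000011 = 10000000000000000; discarding the end carry (carry out of the top bit) leaves the 16-bit value 0000000000000000, as required for x + (-x)



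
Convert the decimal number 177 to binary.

Using repeated division by 2:
177 ÷ 2 = 88 remainder 1
88 ÷ 2 = 44 remainder 0
44 ÷ 2 = 22 remainder 0
22 ÷ 2 = 11 remainder 0
11 ÷ 2 = 5 remainder 1
5 ÷ 2 = 2 remainder 1
2 ÷ 2 = 1 remainder 0
1 ÷ 2 = 0 remainder 1
Reading remainders bottom to top: 10110001



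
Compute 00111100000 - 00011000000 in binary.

Method 1 - Direct subtraction (column by column from the right: bit − bit − borrow-in; if negative, add 2 and borrow 1 from the next column):
borrow: 00000000000
        00111100000
-       00011000000
-------------------
        00100100000

Method 2 - Add two's complement:
Two's complement of 00011000000: invert → 11100111111, add 1 → 11101000000
  00111100000
+ 11101000000
-------------
 100100100000  (end carry out of the top bit = 1)
Discarding the end carry: 00100100000
Decimal check:
  00111100000 = 256 + 128 + 64 + 32 = 480
  00011000000 = 128 + 64 = 192
  480 - 192 = 288, and 00100100000 = 256 + 32 = 288 ✓



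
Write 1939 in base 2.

Using repeated division by 2:
1939 ÷ 2 = 969 remainder 1
969 ÷ 2 = 484 remainder 1
484 ÷ 2 = 242 remainder 0
242 ÷ 2 = 121 remainder 0
121 ÷ 2 = 60 remainder 1
60 ÷ 2 = 30 remainder 0
30 ÷ 2 = 15 remainder 0
15 ÷ 2 = 7 remainder 1
7 ÷ 2 = 3 remainder 1
3 ÷ 2 = 1 remainder 1
1 ÷ 2 = 0 remainder 1
Reading remainders bottom to top: 11110010011



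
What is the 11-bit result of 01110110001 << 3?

Original: 01110110001 (decimal 945)
Shift left by 3 positions
Append 3 zeros on the right and drop the 3 high bits that overflow the 11-bit width
Result: 10110001000 (decimal 1416)
Equivalent: 945 << 3 = 945 × 2^3 = 7560, truncated to 11 bits = 1416



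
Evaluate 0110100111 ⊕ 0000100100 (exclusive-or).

XOR: 1 when bits differ
  0110100111
^ 0000100100
------------
  0110000011
Decimal: 423 ^ 36 = 387



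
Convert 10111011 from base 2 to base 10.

Sum of powers of 2 for each 1-bit:
2^0 + 2^1 + 2^3 + 2^4 + 2^5 + 2^7
= 1 + 2 + 8 + 16 + 32 + 128
= 187



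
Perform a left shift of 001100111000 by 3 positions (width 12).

Original: 001100111000 (decimal 824)
Shift left by 3 positions
Append 3 zeros on the right and drop the 3 high bits that overflow the 12-bit width
Result: 100111000000 (decimal 2496)
Equivalent: 824 << 3 = 824 × 2^3 = 6592, truncated to 12 bits = 2496



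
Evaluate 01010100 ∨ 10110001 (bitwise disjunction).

OR: 1 when either bit is 1
  01010100
| 10110001
----------
  11110101
Decimal: 84 | 177 = 245



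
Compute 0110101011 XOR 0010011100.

XOR: 1 when bits differ
  0110101011
^ 0010011100
------------
  0100110111
Decimal: 427 ^ 156 = 311



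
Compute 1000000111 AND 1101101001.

AND: 1 only when both bits are 1
  1000000111
& 1101101001
------------
  1000000001
Decimal: 519 & 873 = 513



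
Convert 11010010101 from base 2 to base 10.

Sum of powers of 2 for each 1-bit:
2^0 + 2^2 + 2^4 + 2^7 + 2^9 + 2^10
= 1 + 4 + 16 + 128 + 512 + 1024
= 1685



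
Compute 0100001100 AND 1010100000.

AND: 1 only when both bits are 1
  0100001100
& 1010100000
------------
  0000000000
Decimal: 268 & 672 = 0



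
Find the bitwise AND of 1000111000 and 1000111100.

AND: 1 only when both bits are 1
  1000111000
& 1000111100
------------
  1000111000
Decimal: 568 & 572 = 568



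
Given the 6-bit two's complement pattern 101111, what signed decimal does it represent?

Binary: 101111
Sign bit: 1 (negative)
Invert: 010000
Add 1:  010001
Magnitude: 010001 = 16 + 1 = 17
Value: -17



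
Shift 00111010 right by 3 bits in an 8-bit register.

Original: 00111010 (decimal 58)
Shift right by 3 positions
Drop the 3 low bits; fill with zeros on the left
Result: 00000111 (decimal 7)
Equivalent: 58 >> 3 = 58 ÷ 2^3 = 7



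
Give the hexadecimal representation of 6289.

Using repeated division by 16 (digits 10–15 are A–F):
6289 ÷ 16 = 393 remainder 1
393 ÷ 16 = 24 remainder 9
24 ÷ 16 = 1 remainder 8
1 ÷ 16 = 0 remainder 1
Reading remainders bottom to top: 1891



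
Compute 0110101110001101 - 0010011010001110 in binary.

Method 1 - Direct subtraction (column by column from the right: bit − bit − borrow-in; if negative, add 2 and borrow 1 from the next column):
borrow: 0000100111111100
        0110101110001101
-       0010011010001110
------------------------
        0100010011111111

Method 2 - Add two's complement:
Two's complement of 0010011010001110: invert → 1101100101110001, add 1 → 1101100101110010
  0110101110001101
+ 1101100101110010
------------------
 10100010011111111  (end carry out of the top bit = 1)
Discarding the end carry: 0100010011111111
Decimal check:
  0110101110001101 = 16384 + 8192 + 2048 + 512 + 256 + 128 + 8 + 4 + 1 = 27533
  0010011010001110 = 8192 + 1024 + 512 + 128 + 8 + 4 + 2 = 9870
  27533 - 9870 = 17663, and 0100010011111111 = 16384 + 1024 + 128 + 64 + 32 + 16 + 8 + 4 + 2 + 1 = 17663 ✓



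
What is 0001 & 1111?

AND: 1 only when both bits are 1
  0001
& 1111
------
  0001
Decimal: 1 & 15 = 1



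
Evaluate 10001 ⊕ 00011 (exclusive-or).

XOR: 1 when bits differ
  10001
^ 00011
-------
  10010
Decimal: 17 ^ 3 = 18



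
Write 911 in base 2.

Using repeated division by 2:
911 ÷ 2 = 455 remainder 1
455 ÷ 2 = 227 remainder 1
227 ÷ 2 = 113 remainder 1
113 ÷ 2 = 56 remainder 1
56 ÷ 2 = 28 remainder 0
28 ÷ 2 = 14 remainder 0
14 ÷ 2 = 7 remainder 0
7 ÷ 2 = 3 remainder 1
3 ÷ 2 = 1 remainder 1
1 ÷ 2 = 0 remainder 1
Reading remainders bottom to top: 1110001111



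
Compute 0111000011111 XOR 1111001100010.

XOR: 1 when bits differ
  0111000011111
^ 1111001100010
---------------
  1000001111101
Decimal: 3615 ^ 7778 = 4221



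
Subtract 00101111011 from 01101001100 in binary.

Method 1 - Direct subtraction (column by column from the right: bit − bit − borrow-in; if negative, add 2 and borrow 1 from the next column):
borrow: 01111100110
        01101001100
-       00101111011
-------------------
        00111010001

Method 2 - Add two's complement:
Two's complement of 00101111011: invert → 11010000100, add 1 → 11010000101
  01101001100
+ 11010000101
-------------
 100111010001  (end carry out of the top bit = 1)
Discarding the end carry: 00111010001
Decimal check:
  01101001100 = 512 + 256 + 64 + 8 + 4 = 844
  00101111011 = 256 + 64 + 32 + 16 + 8 + 2 + 1 = 379
  844 - 379 = 465, and 00111010001 = 256 + 128 + 64 + 16 + 1 = 465 ✓



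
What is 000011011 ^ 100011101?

XOR: 1 when bits differ
  000011011
^ 100011101
-----------
  100000110
Decimal: 27 ^ 285 = 262



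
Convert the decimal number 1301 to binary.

Using repeated division by 2:
1301 ÷ 2 = 650 remainder 1
650 ÷ 2 = 325 remainder 0
325 ÷ 2 = 162 remainder 1
162 ÷ 2 = 81 remainder 0
81 ÷ 2 = 40 remainder 1
40 ÷ 2 = 20 remainder 0
20 ÷ 2 = 10 remainder 0
10 ÷ 2 = 5 remainder 0
5 ÷ 2 = 2 remainder 1
2 ÷ 2 = 1 remainder 0
1 ÷ 2 = 0 remainder 1
Reading remainders bottom to top: 10100010101



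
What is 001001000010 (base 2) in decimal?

Sum of powers of 2 for each 1-bit:
2^1 + 2^6 + 2^9
= 2 + 64 + 512
= 578



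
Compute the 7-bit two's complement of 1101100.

Original (sign bit 1, negative): 1101100
Step 1 - Invert all bits: 0010011
Step 2 - Add 1: 0010100
Verification: 1101100 + 0010100 = 10000000; discarding the end carry (carry out of the top bit) leaves the 7-bit value 0000000, as required for x + (-x)



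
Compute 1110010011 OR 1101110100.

OR: 1 when either bit is 1
  1110010011
| 1101110100
------------
  1111110111
Decimal: 915 | 884 = 1015

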